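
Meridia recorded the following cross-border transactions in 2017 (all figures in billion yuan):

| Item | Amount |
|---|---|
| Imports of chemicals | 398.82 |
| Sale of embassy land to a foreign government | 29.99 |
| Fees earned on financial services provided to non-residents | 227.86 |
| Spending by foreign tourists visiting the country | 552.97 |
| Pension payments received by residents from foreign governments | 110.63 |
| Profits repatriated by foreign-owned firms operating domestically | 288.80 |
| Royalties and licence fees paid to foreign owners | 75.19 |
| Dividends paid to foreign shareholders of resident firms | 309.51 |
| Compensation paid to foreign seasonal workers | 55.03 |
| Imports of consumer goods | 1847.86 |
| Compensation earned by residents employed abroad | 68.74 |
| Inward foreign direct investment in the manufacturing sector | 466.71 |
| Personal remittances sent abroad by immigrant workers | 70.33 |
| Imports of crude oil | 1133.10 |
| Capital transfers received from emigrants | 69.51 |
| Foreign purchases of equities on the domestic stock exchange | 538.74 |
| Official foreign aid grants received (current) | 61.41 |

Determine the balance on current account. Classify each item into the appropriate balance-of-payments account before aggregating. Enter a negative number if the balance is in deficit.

Goods: -1847.86 - 1133.10 - 398.82 = -3379.78
Services: -75.19 + 227.86 + 552.97 = 705.64
Primary income: 68.74 - 55.03 - 288.80 - 309.51 = -584.60
Secondary income: 110.63 - 70.33 + 61.41 = 101.71
Current account = (-3379.78) + 705.64 + (-584.60) + 101.71 = -3157.03
(Excluded from the current account — capital account: sale of embassy land to a foreign government 29.99, capital transfers received from emigrants 69.51; financial account: inward foreign direct investment in the manufacturing sector 466.71, foreign purchases of equities on the domestic stock exchange 538.74.)

-3157.03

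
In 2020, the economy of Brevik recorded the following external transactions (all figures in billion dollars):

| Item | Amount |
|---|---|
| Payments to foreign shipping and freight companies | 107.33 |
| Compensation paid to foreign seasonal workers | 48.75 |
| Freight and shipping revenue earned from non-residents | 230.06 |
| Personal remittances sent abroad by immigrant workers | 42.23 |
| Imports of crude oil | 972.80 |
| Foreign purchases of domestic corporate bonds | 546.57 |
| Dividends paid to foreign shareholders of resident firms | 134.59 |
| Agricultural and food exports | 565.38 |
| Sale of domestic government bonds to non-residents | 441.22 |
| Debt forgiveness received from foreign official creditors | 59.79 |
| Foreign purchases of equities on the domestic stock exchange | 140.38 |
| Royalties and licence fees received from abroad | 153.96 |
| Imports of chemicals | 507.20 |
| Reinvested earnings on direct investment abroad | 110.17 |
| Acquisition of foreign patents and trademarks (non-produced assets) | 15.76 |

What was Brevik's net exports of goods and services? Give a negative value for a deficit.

-637.93

Goods: 565.38 - 507.20 - 972.80 = -914.62
Services: -107.33 + 153.96 + 230.06 = 276.69
Trade balance = -914.62 + 276.69 = -637.93
(Excluded from the trade balance — primary income: compensation paid to foreign seasonal workers 48.75, dividends paid to foreign shareholders of resident firms 134.59, reinvested earnings on direct investment abroad 110.17; secondary income: personal remittances sent abroad by immigrant workers 42.23; financial account: foreign purchases of domestic corporate bonds 546.57, sale of domestic government bonds to non-residents 441.22, foreign purchases of equities on the domestic stock exchange 140.38; capital account: debt forgiveness received from foreign official creditors 59.79, acquisition of foreign patents and trademarks (non-produced assets) 15.76.)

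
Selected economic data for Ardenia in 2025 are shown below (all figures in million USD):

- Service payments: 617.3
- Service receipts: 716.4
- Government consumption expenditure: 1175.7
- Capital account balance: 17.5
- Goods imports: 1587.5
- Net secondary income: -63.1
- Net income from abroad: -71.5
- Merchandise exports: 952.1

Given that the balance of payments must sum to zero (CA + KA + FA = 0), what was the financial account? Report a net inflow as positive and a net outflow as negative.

Goods balance = 952.1 - 1587.5 = -635.4
Services balance = 716.4 - 617.3 = 99.1
Trade balance (goods + services) = -635.4 + 99.1 = -536.3
Net primary income = -71.5
Net secondary income = -63.1
Current account = -536.3 + (-71.5) + (-63.1) = -670.9
Financial account = -(-670.9 + 17.5) = 653.4

653.4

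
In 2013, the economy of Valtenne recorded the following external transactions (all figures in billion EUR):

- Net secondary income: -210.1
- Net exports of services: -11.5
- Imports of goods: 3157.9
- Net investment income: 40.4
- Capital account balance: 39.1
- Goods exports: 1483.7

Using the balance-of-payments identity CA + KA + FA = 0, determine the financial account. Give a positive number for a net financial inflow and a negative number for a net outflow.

1816.3

Goods balance = 1483.7 - 3157.9 = -1674.2
Services balance = -11.5
Trade balance (goods + services) = -1674.2 + (-11.5) = -1685.7
Net primary income = 40.4
Net secondary income = -210.1
Current account = -1685.7 + 40.4 + (-210.1) = -1855.4
Financial account = -(-1855.4 + 39.1) = 1816.3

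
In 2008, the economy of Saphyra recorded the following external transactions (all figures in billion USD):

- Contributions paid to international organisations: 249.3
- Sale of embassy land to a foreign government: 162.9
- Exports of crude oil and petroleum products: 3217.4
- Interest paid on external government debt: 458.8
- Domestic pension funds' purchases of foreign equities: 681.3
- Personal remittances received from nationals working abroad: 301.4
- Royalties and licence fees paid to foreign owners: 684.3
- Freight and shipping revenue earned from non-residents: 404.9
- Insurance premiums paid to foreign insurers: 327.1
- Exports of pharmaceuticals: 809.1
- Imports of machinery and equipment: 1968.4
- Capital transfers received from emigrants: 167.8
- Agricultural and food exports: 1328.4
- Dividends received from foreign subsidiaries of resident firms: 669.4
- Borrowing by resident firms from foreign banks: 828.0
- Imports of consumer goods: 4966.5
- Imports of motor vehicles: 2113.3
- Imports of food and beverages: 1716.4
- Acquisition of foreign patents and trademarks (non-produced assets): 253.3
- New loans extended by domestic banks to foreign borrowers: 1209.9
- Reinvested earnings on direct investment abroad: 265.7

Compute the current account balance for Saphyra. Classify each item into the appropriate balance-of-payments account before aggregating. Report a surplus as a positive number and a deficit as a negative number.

-5487.8

Goods: -2113.3 - 1968.4 - 4966.5 + 809.1 + 3217.4 + 1328.4 - 1716.4 = -5409.7
Services: 404.9 - 684.3 - 327.1 = -606.5
Primary income: 669.4 + 265.7 - 458.8 = 476.3
Secondary income: 301.4 - 249.3 = 52.1
Current account = (-5409.7) + (-606.5) + 476.3 + 52.1 = -5487.8
(Excluded from the current account — capital account: sale of embassy land to a foreign government 162.9, capital transfers received from emigrants 167.8, acquisition of foreign patents and trademarks (non-produced assets) 253.3; financial account: domestic pension funds' purchases of foreign equities 681.3, borrowing by resident firms from foreign banks 828.0, new loans extended by domestic banks to foreign borrowers 1209.9.)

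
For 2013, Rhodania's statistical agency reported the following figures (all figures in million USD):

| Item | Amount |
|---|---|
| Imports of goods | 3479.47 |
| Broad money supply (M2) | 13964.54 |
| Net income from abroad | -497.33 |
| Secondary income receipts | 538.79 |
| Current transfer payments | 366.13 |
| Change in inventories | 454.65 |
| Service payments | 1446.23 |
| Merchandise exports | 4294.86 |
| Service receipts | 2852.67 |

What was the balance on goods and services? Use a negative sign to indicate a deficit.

Goods balance = 4294.86 - 3479.47 = 815.39
Services balance = 2852.67 - 1446.23 = 1406.44
Trade balance (goods + services) = 815.39 + 1406.44 = 2221.83

2221.83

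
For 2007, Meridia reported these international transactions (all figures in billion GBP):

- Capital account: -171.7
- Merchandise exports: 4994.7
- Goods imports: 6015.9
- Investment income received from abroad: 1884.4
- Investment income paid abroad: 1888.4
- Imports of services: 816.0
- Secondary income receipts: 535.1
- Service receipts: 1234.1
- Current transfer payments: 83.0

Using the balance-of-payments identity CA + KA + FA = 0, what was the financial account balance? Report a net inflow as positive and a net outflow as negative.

Goods balance = 4994.7 - 6015.9 = -1021.2
Services balance = 1234.1 - 816.0 = 418.1
Trade balance (goods + services) = -1021.2 + 418.1 = -603.1
Net primary income = 1884.4 - 1888.4 = -4.0
Net secondary income = 535.1 - 83.0 = 452.1
Current account = -603.1 + (-4.0) + 452.1 = -155.0
Financial account = -(-155.0 + (-171.7)) = 326.7

326.7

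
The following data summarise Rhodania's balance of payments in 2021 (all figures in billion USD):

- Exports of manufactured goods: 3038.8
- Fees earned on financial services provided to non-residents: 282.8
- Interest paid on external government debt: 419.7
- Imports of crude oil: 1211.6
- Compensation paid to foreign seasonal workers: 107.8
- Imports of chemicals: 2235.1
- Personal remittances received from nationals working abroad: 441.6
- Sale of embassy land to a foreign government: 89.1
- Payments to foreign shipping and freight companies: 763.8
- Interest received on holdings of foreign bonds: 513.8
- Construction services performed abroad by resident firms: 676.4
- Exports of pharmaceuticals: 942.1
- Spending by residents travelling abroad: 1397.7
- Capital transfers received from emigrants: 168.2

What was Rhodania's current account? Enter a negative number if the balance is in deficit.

-240.2

Goods: 3038.8 + 942.1 - 2235.1 - 1211.6 = 534.2
Services: 282.8 - 1397.7 - 763.8 + 676.4 = -1202.3
Primary income: -419.7 - 107.8 + 513.8 = -13.7
Secondary income: 441.6
Current account = 534.2 + (-1202.3) + (-13.7) + 441.6 = -240.2
(Excluded from the current account — capital account: sale of embassy land to a foreign government 89.1, capital transfers received from emigrants 168.2.)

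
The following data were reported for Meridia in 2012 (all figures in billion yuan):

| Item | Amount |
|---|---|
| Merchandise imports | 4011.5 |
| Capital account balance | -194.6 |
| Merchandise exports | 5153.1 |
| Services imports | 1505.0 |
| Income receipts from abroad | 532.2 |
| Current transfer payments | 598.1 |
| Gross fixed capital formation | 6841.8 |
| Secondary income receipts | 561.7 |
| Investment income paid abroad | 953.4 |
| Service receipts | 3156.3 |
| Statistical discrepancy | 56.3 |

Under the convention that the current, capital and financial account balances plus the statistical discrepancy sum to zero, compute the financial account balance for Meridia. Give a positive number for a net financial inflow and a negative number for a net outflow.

Goods balance = 5153.1 - 4011.5 = 1141.6
Services balance = 3156.3 - 1505.0 = 1651.3
Trade balance (goods + services) = 1141.6 + 1651.3 = 2792.9
Net primary income = 532.2 - 953.4 = -421.2
Net secondary income = 561.7 - 598.1 = -36.4
Current account = 2792.9 + (-421.2) + (-36.4) = 2335.3
Financial account = -(2335.3 + (-194.6) + 56.3) = -2197.0

-2197.0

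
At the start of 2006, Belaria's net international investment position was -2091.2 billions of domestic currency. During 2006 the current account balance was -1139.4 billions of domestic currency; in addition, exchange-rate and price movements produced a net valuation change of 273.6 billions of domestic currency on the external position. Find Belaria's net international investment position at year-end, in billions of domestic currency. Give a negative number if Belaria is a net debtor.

-2957.0

Change in NIIP = current account + net valuation change = -1139.4 + 273.6 = -865.8
End-of-year NIIP = -2091.2 + (-865.8) = -2957.0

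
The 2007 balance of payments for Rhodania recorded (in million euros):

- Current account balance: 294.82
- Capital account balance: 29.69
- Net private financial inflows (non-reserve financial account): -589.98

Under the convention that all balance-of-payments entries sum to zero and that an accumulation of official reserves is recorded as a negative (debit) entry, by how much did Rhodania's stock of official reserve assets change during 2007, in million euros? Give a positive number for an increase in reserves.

-265.47

Official reserve transactions balance = -(294.82 + 29.69 + (-589.98)) = 265.47
An accumulation of reserves is recorded as a debit (negative entry), so the change in the stock of reserves is the negative of that balance.
Change in official reserves = -(265.47) = -265.47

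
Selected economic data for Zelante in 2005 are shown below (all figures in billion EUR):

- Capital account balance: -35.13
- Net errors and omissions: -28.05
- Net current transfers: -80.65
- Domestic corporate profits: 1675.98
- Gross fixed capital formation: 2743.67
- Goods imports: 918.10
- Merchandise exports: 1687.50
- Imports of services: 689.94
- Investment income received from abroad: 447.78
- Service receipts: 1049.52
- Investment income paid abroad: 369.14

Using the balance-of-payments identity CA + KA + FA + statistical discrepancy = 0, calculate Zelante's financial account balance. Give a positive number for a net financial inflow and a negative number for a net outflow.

-1063.79

Goods balance = 1687.50 - 918.10 = 769.40
Services balance = 1049.52 - 689.94 = 359.58
Trade balance (goods + services) = 769.40 + 359.58 = 1128.98
Net primary income = 447.78 - 369.14 = 78.64
Net secondary income = -80.65
Current account = 1128.98 + 78.64 + (-80.65) = 1126.97
Financial account = -(1126.97 + (-35.13) + (-28.05)) = -1063.79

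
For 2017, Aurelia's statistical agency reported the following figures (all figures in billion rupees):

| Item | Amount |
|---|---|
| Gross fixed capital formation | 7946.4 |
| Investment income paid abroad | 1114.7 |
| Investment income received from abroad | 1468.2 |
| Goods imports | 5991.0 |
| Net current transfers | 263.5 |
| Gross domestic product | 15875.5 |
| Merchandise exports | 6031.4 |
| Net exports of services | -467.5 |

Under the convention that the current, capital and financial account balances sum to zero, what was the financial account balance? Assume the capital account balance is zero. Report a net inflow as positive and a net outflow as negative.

-189.9

Goods balance = 6031.4 - 5991.0 = 40.4
Services balance = -467.5
Trade balance (goods + services) = 40.4 + (-467.5) = -427.1
Net primary income = 1468.2 - 1114.7 = 353.5
Net secondary income = 263.5
Current account = -427.1 + 353.5 + 263.5 = 189.9
Financial account = -(189.9) = -189.9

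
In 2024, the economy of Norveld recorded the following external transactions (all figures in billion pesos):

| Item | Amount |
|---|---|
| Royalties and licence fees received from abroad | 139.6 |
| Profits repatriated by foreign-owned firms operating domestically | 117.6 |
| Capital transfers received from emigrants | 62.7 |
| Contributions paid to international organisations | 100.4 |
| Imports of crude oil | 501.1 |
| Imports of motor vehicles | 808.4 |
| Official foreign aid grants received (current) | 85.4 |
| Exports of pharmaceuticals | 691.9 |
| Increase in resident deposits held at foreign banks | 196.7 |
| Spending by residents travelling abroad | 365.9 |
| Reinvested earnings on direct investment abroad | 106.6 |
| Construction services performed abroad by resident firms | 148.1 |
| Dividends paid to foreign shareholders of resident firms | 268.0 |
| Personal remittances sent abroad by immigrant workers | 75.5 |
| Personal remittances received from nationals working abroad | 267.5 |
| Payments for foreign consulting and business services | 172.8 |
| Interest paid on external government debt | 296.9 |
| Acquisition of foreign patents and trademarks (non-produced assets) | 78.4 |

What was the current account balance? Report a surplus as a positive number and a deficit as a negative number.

Goods: -501.1 - 808.4 + 691.9 = -617.6
Services: -172.8 + 148.1 - 365.9 + 139.6 = -251.0
Primary income: 106.6 - 296.9 - 117.6 - 268.0 = -575.9
Secondary income: -100.4 - 75.5 + 85.4 + 267.5 = 177.0
Current account = (-617.6) + (-251.0) + (-575.9) + 177.0 = -1267.5
(Excluded from the current account — capital account: capital transfers received from emigrants 62.7, acquisition of foreign patents and trademarks (non-produced assets) 78.4; financial account: increase in resident deposits held at foreign banks 196.7.)

-1267.5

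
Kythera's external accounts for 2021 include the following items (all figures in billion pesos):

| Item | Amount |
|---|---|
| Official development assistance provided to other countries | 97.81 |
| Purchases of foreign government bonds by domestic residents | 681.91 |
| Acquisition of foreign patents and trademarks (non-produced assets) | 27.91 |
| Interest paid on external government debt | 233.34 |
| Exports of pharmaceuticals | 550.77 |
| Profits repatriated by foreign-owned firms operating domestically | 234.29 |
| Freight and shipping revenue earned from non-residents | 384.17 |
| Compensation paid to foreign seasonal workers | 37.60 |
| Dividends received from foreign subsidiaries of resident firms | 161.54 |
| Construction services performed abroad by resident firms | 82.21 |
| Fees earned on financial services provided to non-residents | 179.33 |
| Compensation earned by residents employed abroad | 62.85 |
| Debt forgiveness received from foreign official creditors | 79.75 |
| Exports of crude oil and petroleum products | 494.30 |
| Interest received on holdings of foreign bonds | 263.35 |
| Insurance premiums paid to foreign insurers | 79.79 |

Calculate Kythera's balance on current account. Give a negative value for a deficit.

Goods: 494.30 + 550.77 = 1045.07
Services: -79.79 + 82.21 + 179.33 + 384.17 = 565.92
Primary income: 263.35 - 233.34 + 161.54 - 234.29 + 62.85 - 37.60 = -17.49
Secondary income: -97.81
Current account = 1045.07 + 565.92 + (-17.49) + (-97.81) = 1495.69
(Excluded from the current account — financial account: purchases of foreign government bonds by domestic residents 681.91; capital account: acquisition of foreign patents and trademarks (non-produced assets) 27.91, debt forgiveness received from foreign official creditors 79.75.)

1495.69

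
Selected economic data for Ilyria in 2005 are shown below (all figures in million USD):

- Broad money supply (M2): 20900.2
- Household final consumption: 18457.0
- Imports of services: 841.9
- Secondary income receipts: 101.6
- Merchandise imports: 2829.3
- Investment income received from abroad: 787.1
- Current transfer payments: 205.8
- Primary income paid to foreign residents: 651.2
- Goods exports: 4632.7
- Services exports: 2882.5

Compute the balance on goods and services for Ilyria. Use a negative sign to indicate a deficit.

3844.0

Goods balance = 4632.7 - 2829.3 = 1803.4
Services balance = 2882.5 - 841.9 = 2040.6
Trade balance (goods + services) = 1803.4 + 2040.6 = 3844.0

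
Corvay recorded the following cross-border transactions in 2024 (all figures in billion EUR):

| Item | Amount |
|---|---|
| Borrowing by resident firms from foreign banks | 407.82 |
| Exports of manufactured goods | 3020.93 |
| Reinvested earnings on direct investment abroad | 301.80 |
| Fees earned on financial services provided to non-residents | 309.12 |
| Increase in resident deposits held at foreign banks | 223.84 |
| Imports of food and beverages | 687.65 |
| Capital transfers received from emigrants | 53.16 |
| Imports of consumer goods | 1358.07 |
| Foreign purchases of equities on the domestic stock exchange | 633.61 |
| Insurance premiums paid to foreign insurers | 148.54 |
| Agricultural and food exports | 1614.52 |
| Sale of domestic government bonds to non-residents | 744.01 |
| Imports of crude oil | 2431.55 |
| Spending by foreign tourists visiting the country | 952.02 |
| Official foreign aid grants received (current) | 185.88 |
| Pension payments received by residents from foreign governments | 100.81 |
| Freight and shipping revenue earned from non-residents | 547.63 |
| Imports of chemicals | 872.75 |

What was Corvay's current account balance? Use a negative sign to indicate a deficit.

Goods: -2431.55 - 1358.07 + 1614.52 + 3020.93 - 872.75 - 687.65 = -714.57
Services: 309.12 - 148.54 + 952.02 + 547.63 = 1660.23
Primary income: 301.80
Secondary income: 185.88 + 100.81 = 286.69
Current account = (-714.57) + 1660.23 + 301.80 + 286.69 = 1534.15
(Excluded from the current account — financial account: borrowing by resident firms from foreign banks 407.82, increase in resident deposits held at foreign banks 223.84, foreign purchases of equities on the domestic stock exchange 633.61, sale of domestic government bonds to non-residents 744.01; capital account: capital transfers received from emigrants 53.16.)

1534.15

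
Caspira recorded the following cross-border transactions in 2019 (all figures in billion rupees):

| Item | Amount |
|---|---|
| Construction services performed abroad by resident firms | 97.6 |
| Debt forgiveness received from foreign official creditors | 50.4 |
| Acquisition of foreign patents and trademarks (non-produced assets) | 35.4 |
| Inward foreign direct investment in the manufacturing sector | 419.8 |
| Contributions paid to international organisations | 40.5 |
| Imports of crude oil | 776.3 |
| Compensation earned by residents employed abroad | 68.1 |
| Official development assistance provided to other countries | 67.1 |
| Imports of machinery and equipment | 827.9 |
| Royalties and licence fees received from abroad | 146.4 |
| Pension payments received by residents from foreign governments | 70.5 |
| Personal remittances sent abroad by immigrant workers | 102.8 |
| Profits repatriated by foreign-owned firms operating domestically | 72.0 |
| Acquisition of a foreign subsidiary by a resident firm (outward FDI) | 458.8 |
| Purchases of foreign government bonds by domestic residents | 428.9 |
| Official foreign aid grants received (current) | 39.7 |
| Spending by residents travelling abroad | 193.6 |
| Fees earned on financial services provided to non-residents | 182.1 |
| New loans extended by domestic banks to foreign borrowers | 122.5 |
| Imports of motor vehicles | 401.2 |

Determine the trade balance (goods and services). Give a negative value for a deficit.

Goods: -401.2 - 776.3 - 827.9 = -2005.4
Services: -193.6 + 182.1 + 146.4 + 97.6 = 232.5
Trade balance = -2005.4 + 232.5 = -1772.9
(Excluded from the trade balance — capital account: debt forgiveness received from foreign official creditors 50.4, acquisition of foreign patents and trademarks (non-produced assets) 35.4; financial account: inward foreign direct investment in the manufacturing sector 419.8, acquisition of a foreign subsidiary by a resident firm (outward FDI) 458.8, purchases of foreign government bonds by domestic residents 428.9, new loans extended by domestic banks to foreign borrowers 122.5; secondary income: contributions paid to international organisations 40.5, official development assistance provided to other countries 67.1, pension payments received by residents from foreign governments 70.5, personal remittances sent abroad by immigrant workers 102.8, official foreign aid grants received (current) 39.7; primary income: compensation earned by residents employed abroad 68.1, profits repatriated by foreign-owned firms operating domestically 72.0.)

-1772.9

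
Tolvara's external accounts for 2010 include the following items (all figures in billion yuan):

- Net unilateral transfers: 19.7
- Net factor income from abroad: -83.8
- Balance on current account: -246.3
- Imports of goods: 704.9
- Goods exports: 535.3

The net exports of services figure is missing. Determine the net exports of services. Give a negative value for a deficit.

Current account = goods balance + services balance + net primary income + net secondary income
Sum of the known components = -233.7
Net exports of services = CA - (known components) = -246.3 - (-233.7) = -12.6

-12.6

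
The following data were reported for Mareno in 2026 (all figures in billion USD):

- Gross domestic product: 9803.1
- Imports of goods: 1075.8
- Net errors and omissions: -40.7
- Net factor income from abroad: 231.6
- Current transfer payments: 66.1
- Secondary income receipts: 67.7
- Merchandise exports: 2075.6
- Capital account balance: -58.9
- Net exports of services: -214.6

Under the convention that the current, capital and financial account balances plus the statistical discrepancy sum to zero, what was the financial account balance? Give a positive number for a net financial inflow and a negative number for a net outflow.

Goods balance = 2075.6 - 1075.8 = 999.8
Services balance = -214.6
Trade balance (goods + services) = 999.8 + (-214.6) = 785.2
Net primary income = 231.6
Net secondary income = 67.7 - 66.1 = 1.6
Current account = 785.2 + 231.6 + 1.6 = 1018.4
Financial account = -(1018.4 + (-58.9) + (-40.7)) = -918.8

-918.8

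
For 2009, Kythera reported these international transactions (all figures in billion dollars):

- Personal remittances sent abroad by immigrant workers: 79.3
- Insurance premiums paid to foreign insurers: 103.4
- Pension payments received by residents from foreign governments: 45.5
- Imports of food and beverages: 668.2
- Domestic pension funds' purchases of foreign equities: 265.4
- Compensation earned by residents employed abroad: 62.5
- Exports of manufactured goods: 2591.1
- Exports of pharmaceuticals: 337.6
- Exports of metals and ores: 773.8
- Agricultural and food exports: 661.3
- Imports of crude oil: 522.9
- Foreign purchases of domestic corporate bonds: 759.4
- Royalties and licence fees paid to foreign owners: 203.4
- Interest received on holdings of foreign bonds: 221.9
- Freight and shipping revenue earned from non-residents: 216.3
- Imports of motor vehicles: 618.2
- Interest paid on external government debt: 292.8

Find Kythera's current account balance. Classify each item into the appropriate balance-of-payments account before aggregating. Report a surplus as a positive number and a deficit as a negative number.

Goods: 337.6 + 773.8 - 668.2 - 522.9 - 618.2 + 661.3 + 2591.1 = 2554.5
Services: -103.4 + 216.3 - 203.4 = -90.5
Primary income: 221.9 - 292.8 + 62.5 = -8.4
Secondary income: 45.5 - 79.3 = -33.8
Current account = 2554.5 + (-90.5) + (-8.4) + (-33.8) = 2421.8
(Excluded from the current account — financial account: domestic pension funds' purchases of foreign equities 265.4, foreign purchases of domestic corporate bonds 759.4.)

2421.8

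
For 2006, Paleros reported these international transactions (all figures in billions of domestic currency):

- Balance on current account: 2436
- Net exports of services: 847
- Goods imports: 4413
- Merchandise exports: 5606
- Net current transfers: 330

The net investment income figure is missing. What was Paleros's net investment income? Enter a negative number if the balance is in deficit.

Current account = goods balance + services balance + net primary income + net secondary income
Sum of the known components = 2370
Net investment income = CA - (known components) = 2436 - 2370 = 66

66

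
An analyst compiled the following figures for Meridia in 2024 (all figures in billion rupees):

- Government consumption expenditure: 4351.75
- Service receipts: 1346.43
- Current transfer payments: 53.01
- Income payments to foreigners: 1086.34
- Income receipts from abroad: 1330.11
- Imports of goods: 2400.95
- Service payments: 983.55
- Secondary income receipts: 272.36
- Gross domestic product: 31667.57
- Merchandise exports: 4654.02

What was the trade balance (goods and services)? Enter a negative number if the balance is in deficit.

Goods balance = 4654.02 - 2400.95 = 2253.07
Services balance = 1346.43 - 983.55 = 362.88
Trade balance (goods + services) = 2253.07 + 362.88 = 2615.95

2615.95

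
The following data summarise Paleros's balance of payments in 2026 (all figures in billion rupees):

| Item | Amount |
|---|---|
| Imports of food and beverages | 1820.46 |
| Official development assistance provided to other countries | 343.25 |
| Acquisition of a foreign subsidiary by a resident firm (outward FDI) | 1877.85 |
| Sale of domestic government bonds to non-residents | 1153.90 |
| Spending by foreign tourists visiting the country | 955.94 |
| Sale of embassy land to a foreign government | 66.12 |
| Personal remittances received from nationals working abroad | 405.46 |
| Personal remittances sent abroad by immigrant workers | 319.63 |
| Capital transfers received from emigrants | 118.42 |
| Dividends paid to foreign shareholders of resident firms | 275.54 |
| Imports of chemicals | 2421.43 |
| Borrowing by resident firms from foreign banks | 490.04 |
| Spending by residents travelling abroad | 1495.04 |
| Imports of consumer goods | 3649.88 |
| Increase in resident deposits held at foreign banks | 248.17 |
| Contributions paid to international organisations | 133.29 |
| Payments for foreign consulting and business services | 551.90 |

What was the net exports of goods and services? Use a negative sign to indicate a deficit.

Goods: -2421.43 - 1820.46 - 3649.88 = -7891.77
Services: -1495.04 - 551.90 + 955.94 = -1091.00
Trade balance = -7891.77 + (-1091.00) = -8982.77
(Excluded from the trade balance — secondary income: official development assistance provided to other countries 343.25, personal remittances received from nationals working abroad 405.46, personal remittances sent abroad by immigrant workers 319.63, contributions paid to international organisations 133.29; financial account: acquisition of a foreign subsidiary by a resident firm (outward FDI) 1877.85, sale of domestic government bonds to non-residents 1153.90, borrowing by resident firms from foreign banks 490.04, increase in resident deposits held at foreign banks 248.17; capital account: sale of embassy land to a foreign government 66.12, capital transfers received from emigrants 118.42; primary income: dividends paid to foreign shareholders of resident firms 275.54.)

-8982.77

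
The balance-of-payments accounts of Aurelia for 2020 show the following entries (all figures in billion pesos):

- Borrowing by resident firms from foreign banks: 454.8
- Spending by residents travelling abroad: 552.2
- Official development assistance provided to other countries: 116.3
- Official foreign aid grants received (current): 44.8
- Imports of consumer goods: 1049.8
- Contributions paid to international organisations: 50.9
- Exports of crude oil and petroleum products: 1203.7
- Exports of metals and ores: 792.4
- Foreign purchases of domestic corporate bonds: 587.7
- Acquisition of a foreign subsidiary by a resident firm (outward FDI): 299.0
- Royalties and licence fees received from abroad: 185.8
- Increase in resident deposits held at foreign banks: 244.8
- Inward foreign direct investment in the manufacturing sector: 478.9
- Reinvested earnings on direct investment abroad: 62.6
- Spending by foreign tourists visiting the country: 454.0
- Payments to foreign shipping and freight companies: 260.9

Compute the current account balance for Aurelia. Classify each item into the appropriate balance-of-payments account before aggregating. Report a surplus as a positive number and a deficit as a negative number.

713.2

Goods: -1049.8 + 1203.7 + 792.4 = 946.3
Services: -260.9 + 454.0 - 552.2 + 185.8 = -173.3
Primary income: 62.6
Secondary income: -50.9 - 116.3 + 44.8 = -122.4
Current account = 946.3 + (-173.3) + 62.6 + (-122.4) = 713.2
(Excluded from the current account — financial account: borrowing by resident firms from foreign banks 454.8, foreign purchases of domestic corporate bonds 587.7, acquisition of a foreign subsidiary by a resident firm (outward FDI) 299.0, increase in resident deposits held at foreign banks 244.8, inward foreign direct investment in the manufacturing sector 478.9.)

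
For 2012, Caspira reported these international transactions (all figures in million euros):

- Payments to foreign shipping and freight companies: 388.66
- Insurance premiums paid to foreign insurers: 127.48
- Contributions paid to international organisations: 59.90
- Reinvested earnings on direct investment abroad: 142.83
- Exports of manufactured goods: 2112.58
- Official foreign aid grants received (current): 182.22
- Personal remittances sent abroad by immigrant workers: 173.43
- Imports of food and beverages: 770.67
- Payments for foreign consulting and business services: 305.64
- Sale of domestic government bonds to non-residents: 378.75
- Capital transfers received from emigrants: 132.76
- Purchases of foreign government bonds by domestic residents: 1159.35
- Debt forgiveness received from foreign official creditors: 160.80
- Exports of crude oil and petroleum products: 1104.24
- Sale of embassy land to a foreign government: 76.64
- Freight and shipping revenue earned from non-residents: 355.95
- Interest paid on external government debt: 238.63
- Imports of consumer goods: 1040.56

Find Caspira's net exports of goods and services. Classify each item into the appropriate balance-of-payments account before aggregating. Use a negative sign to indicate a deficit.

939.76

Goods: -1040.56 + 2112.58 - 770.67 + 1104.24 = 1405.59
Services: 355.95 - 127.48 - 388.66 - 305.64 = -465.83
Trade balance = 1405.59 + (-465.83) = 939.76
(Excluded from the trade balance — secondary income: contributions paid to international organisations 59.90, official foreign aid grants received (current) 182.22, personal remittances sent abroad by immigrant workers 173.43; primary income: reinvested earnings on direct investment abroad 142.83, interest paid on external government debt 238.63; financial account: sale of domestic government bonds to non-residents 378.75, purchases of foreign government bonds by domestic residents 1159.35; capital account: capital transfers received from emigrants 132.76, debt forgiveness received from foreign official creditors 160.80, sale of embassy land to a foreign government 76.64.)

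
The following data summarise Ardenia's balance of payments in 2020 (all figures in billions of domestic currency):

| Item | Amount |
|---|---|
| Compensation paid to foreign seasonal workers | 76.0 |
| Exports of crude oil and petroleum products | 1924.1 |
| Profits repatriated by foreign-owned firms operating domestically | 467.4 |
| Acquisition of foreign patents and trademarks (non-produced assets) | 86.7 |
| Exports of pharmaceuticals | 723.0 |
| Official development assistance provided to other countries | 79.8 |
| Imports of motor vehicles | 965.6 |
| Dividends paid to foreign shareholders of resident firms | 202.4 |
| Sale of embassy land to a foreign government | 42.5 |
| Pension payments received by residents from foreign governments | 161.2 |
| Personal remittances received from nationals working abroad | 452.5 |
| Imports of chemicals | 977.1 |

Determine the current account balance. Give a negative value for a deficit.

Goods: 723.0 - 977.1 + 1924.1 - 965.6 = 704.4
Primary income: -76.0 - 202.4 - 467.4 = -745.8
Secondary income: 161.2 + 452.5 - 79.8 = 533.9
Current account = 704.4 + (-745.8) + 533.9 = 492.5
(Excluded from the current account — capital account: acquisition of foreign patents and trademarks (non-produced assets) 86.7, sale of embassy land to a foreign government 42.5.)

492.5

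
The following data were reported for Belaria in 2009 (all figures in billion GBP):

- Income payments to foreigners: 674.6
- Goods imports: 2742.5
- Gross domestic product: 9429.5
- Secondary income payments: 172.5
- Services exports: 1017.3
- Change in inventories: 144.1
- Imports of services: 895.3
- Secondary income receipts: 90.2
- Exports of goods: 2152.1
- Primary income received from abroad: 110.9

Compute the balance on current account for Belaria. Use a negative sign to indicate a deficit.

-1114.4

Goods balance = 2152.1 - 2742.5 = -590.4
Services balance = 1017.3 - 895.3 = 122.0
Trade balance (goods + services) = -590.4 + 122.0 = -468.4
Net primary income = 110.9 - 674.6 = -563.7
Net secondary income = 90.2 - 172.5 = -82.3
Current account = -468.4 + (-563.7) + (-82.3) = -1114.4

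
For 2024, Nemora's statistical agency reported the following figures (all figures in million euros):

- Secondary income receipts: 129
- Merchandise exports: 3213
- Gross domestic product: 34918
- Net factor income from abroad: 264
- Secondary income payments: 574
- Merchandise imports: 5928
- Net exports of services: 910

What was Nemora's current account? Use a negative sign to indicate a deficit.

-1986

Goods balance = 3213 - 5928 = -2715
Services balance = 910
Trade balance (goods + services) = -2715 + 910 = -1805
Net primary income = 264
Net secondary income = 129 - 574 = -445
Current account = -1805 + 264 + (-445) = -1986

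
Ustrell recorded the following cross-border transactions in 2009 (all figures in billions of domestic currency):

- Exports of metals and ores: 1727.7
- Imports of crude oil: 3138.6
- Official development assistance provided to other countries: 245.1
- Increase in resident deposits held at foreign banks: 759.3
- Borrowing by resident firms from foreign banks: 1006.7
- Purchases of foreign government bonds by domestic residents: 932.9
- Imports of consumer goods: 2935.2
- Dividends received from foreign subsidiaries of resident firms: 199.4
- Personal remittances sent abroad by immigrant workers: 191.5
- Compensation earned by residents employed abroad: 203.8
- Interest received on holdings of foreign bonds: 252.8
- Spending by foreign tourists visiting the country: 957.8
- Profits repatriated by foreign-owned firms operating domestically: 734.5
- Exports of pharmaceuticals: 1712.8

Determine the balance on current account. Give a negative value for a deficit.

-2190.6

Goods: -3138.6 + 1727.7 - 2935.2 + 1712.8 = -2633.3
Services: 957.8
Primary income: 203.8 + 199.4 + 252.8 - 734.5 = -78.5
Secondary income: -191.5 - 245.1 = -436.6
Current account = (-2633.3) + 957.8 + (-78.5) + (-436.6) = -2190.6
(Excluded from the current account — financial account: increase in resident deposits held at foreign banks 759.3, borrowing by resident firms from foreign banks 1006.7, purchases of foreign government bonds by domestic residents 932.9.)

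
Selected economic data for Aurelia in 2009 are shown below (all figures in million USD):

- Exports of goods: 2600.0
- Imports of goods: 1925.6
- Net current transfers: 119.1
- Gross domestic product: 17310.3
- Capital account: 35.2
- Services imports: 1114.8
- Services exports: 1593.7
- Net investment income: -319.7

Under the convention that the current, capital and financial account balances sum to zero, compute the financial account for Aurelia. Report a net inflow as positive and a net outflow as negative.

Goods balance = 2600.0 - 1925.6 = 674.4
Services balance = 1593.7 - 1114.8 = 478.9
Trade balance (goods + services) = 674.4 + 478.9 = 1153.3
Net primary income = -319.7
Net secondary income = 119.1
Current account = 1153.3 + (-319.7) + 119.1 = 952.7
Financial account = -(952.7 + 35.2) = -987.9

-987.9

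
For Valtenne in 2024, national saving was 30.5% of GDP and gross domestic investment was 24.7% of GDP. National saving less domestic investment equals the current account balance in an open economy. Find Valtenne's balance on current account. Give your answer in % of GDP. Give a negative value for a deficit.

5.8

CA = S - I = 30.5 - 24.7 = 5.8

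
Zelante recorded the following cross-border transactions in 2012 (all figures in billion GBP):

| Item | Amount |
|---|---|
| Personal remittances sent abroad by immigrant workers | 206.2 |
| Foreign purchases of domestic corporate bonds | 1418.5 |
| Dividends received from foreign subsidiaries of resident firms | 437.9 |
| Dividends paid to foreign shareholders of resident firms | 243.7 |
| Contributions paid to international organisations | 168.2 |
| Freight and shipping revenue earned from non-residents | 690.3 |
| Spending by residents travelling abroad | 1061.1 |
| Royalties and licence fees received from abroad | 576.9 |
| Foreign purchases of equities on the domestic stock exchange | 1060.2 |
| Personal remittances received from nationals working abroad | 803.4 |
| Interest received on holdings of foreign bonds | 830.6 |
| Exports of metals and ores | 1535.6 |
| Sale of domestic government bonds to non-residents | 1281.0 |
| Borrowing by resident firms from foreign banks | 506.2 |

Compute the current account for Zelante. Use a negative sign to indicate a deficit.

3195.5

Goods: 1535.6
Services: 690.3 + 576.9 - 1061.1 = 206.1
Primary income: -243.7 + 437.9 + 830.6 = 1024.8
Secondary income: -206.2 + 803.4 - 168.2 = 429.0
Current account = 1535.6 + 206.1 + 1024.8 + 429.0 = 3195.5
(Excluded from the current account — financial account: foreign purchases of domestic corporate bonds 1418.5, foreign purchases of equities on the domestic stock exchange 1060.2, sale of domestic government bonds to non-residents 1281.0, borrowing by resident firms from foreign banks 506.2.)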